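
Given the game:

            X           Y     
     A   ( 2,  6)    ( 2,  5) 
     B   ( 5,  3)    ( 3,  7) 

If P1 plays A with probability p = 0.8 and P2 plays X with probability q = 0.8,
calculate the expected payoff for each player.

E[P1] = 2.52, E[P2] = 5.4

Work:
E[P1] = p·q·π₁(A,X) + p·(1-q)·π₁(A,Y) + (1-p)·q·π₁(B,X) + (1-p)·(1-q)·π₁(B,Y)
= 0.8·0.8·2 + 0.8·0.2·2 + 0.2·0.8·5 + 0.2·0.2·3
= 2.52

E[P2] = 5.4 (similar calculation)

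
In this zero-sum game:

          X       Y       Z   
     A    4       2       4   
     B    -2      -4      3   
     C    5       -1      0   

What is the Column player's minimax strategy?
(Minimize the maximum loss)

Column should play Y, value = 2

Work:
Column player minimizes Row's maximum payoff:
Column X: max payoff to Row = 5
Column Y: max payoff to Row = 2
Column Z: max payoff to Row = 4
Minimum is 2, achieved by column Y.
Minimax strategy: Y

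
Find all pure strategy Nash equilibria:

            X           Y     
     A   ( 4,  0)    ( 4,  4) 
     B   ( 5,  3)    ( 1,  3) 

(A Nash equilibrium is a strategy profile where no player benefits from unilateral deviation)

Nash equilibrium: (A, Y), (B, X)

Work:
Best responses:
  P1 vs X: payoffs [4, 5] → best response B (payoff 5)
  P1 vs Y: payoffs [4, 1] → best response A (payoff 4)
  P2 vs A: payoffs [0, 4] → best response Y (payoff 4)
  P2 vs B: payoffs [3, 3] → best response X/Y (payoff 3)
Mutual best responses: (A,Y), (B,X) → Nash equilibria.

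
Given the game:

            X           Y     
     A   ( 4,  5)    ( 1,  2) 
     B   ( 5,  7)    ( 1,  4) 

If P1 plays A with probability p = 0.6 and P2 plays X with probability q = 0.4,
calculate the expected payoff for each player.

E[P1] = 2.36, E[P2] = 4.0

Work:
E[P1] = p·q·π₁(A,X) + p·(1-q)·π₁(A,Y) + (1-p)·q·π₁(B,X) + (1-p)·(1-q)·π₁(B,Y)
= 0.6·0.4·4 + 0.6·0.6·1 + 0.4·0.4·5 + 0.4·0.6·1
= 2.36

E[P2] = 4.0 (similar calculation)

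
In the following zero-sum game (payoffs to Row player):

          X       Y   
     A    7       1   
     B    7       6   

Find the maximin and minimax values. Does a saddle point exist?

Maximin = 6, Minimax = 6, Saddle: True

Work:
Row minimums: [1, 6] → maximin = 6
Column maximums: [7, 6] → minimax = 6
Saddle point exists! Game value = 6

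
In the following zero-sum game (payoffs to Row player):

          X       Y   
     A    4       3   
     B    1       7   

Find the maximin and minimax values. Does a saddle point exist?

Maximin = 3, Minimax = 4, Saddle: False

Work:
Row minimums: [3, 1] → maximin = 3
Column maximums: [4, 7] → minimax = 4
No saddle point (maximin ≠ minimax). Mixed strategy needed.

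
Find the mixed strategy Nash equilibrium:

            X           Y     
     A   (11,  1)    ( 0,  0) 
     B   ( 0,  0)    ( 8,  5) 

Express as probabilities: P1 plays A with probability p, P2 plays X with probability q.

p = 0.8333, q = 0.4211

Work:
Find probabilities that make opponent indifferent:
P2 chooses q to make P1 indifferent between A and B
P1 chooses p to make P2 indifferent between X and Y
Mixed NE: P1 plays (A: 0.8333, B: 0.1667), P2 plays (X: 0.4211, Y: 0.5789)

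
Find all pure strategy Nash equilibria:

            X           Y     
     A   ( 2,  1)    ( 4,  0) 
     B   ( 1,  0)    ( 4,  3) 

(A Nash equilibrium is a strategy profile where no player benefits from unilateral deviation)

Nash equilibrium: (A, X), (B, Y)

Work:
Best responses:
  P1 vs X: payoffs [2, 1] → best response A (payoff 2)
  P1 vs Y: payoffs [4, 4] → best response A/B (payoff 4)
  P2 vs A: payoffs [1, 0] → best response X (payoff 1)
  P2 vs B: payoffs [0, 3] → best response Y (payoff 3)
Mutual best responses: (A,X), (B,Y) → Nash equilibria.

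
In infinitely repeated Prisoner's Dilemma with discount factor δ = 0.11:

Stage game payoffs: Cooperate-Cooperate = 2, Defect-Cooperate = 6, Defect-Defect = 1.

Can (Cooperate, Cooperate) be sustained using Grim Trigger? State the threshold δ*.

δ* = 0.8; since δ = 0.11 < 0.8, cooperation cannot be sustained

Work:
For Grim Trigger:
Cooperate forever: 2/(1-δ)
Defect then punished: 6 + 1·δ/(1-δ)
Need: 2/(1-δ) ≥ 6 + 1·δ/(1-δ)
Solving: δ ≥ (T-R)/(T-P) = (6-2)/(6-1) = 0.8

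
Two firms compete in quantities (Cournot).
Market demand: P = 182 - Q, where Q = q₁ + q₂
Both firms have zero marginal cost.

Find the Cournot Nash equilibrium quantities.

q₁* = q₂* = 60.67; P* = 60.67

Work:
Profit: π_i = P·q_i = (a - q_i - q_j)·q_i
FOC: ∂π_i/∂q_i = a - 2q_i - q_j = 0
Reaction function: q_i = (182 - q_j)/2
Symmetry: q* = 182/3 = 60.67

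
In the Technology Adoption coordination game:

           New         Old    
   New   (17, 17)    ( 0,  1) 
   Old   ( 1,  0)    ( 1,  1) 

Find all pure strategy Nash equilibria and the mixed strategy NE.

Pure NE: (New, New) and (Old, Old); Mixed NE: p = 0.0588, q = 0.0588

Work:
Check pure NE:
(New, New): (17, 17) - no unilateral deviation beneficial
(Old, Old): (1, 1) - no unilateral deviation beneficial
Mixed NE: P1 plays New with p = 0.0588, P2 plays New with q = 0.0588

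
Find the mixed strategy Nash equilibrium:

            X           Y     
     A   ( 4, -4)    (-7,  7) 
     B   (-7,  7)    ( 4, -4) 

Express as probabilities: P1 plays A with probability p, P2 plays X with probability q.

p = 0.5, q = 0.5

Work:
Find probabilities that make opponent indifferent:
P2 chooses q to make P1 indifferent between A and B
P1 chooses p to make P2 indifferent between X and Y
Mixed NE: P1 plays (A: 0.5, B: 0.5), P2 plays (X: 0.5, Y: 0.5)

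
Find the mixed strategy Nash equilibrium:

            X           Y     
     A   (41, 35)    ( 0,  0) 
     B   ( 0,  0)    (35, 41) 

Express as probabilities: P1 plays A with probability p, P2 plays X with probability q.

p = 0.5395, q = 0.4605

Work:
Find probabilities that make opponent indifferent:
P2 chooses q to make P1 indifferent between A and B
P1 chooses p to make P2 indifferent between X and Y
Mixed NE: P1 plays (A: 0.5395, B: 0.4605), P2 plays (X: 0.4605, Y: 0.5395)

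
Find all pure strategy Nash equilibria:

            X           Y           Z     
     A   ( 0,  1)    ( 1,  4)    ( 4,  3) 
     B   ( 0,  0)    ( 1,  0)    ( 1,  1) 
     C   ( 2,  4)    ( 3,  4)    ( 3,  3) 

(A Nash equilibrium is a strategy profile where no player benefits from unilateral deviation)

Nash equilibrium: (C, X), (C, Y)

Work:
Best responses:
  P1 vs X: payoffs [0, 0, 2] → best response C (payoff 2)
  P1 vs Y: payoffs [1, 1, 3] → best response C (payoff 3)
  P1 vs Z: payoffs [4, 1, 3] → best response A (payoff 4)
  P2 vs A: payoffs [1, 4, 3] → best response Y (payoff 4)
  P2 vs B: payoffs [0, 0, 1] → best response Z (payoff 1)
  P2 vs C: payoffs [4, 4, 3] → best response X/Y (payoff 4)
Mutual best responses: (C,X), (C,Y) → Nash equilibria.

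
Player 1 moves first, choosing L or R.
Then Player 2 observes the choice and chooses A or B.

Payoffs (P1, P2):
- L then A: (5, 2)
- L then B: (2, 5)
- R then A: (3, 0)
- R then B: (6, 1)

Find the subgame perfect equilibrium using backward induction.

P1 plays R, P2 plays B after L and B after R; Payoff (6, 1)

Work:
Backward induction:
After L: P2 chooses B → P1 gets 2
After R: P2 chooses B → P1 gets 6
P1 chooses R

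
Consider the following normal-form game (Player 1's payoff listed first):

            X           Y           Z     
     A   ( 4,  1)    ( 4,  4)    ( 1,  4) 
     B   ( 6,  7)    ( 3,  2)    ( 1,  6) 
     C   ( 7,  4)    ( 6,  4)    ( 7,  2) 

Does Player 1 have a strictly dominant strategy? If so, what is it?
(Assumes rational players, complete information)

Yes, Player 1's strictly dominant strategy is C

Work:
A strategy strictly dominates another if it gives a strictly higher payoff against every opponent action. Compare each pair of P1's strategies column-by-column:
  A vs B: [4 vs 6, 4 vs 3, 1 vs 1] → A does not strictly dominate B (column X: 4 ≤ 6)
  A vs C: [4 vs 7, 4 vs 6, 1 vs 7] → A does not strictly dominate C (column X: 4 ≤ 7)
  B vs A: [6 vs 4, 3 vs 4, 1 vs 1] → B does not strictly dominate A (column Y: 3 ≤ 4)
  B vs C: [6 vs 7, 3 vs 6, 1 vs 7] → B does not strictly dominate C (column X: 6 ≤ 7)
  C vs A: [7 vs 4, 6 vs 4, 7 vs 1] → C strictly dominates A
  C vs B: [7 vs 6, 6 vs 3, 7 vs 1] → C strictly dominates B
C strictly dominates every other strategy → strictly dominant.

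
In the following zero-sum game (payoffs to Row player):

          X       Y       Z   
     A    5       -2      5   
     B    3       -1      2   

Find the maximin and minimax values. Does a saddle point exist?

Maximin = -1, Minimax = -1, Saddle: True

Work:
Row minimums: [-2, -1] → maximin = -1
Column maximums: [5, -1, 5] → minimax = -1
Saddle point exists! Game value = -1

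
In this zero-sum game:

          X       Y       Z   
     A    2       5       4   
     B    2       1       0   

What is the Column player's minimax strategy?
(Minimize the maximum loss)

Column should play X, value = 2

Work:
Column player minimizes Row's maximum payoff:
Column X: max payoff to Row = 2
Column Y: max payoff to Row = 5
Column Z: max payoff to Row = 4
Minimum is 2, achieved by column X.
Minimax strategy: X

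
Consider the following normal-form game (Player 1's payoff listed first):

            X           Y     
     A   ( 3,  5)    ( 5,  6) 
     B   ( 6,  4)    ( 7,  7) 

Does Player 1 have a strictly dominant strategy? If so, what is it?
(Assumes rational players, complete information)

Yes, Player 1's strictly dominant strategy is B

Work:
A strategy strictly dominates another if it gives a strictly higher payoff against every opponent action. Compare each pair of P1's strategies column-by-column:
  A vs B: [3 vs 6, 5 vs 7] → A does not strictly dominate B (column X: 3 ≤ 6)
  B vs A: [6 vs 3, 7 vs 5] → B strictly dominates A
B strictly dominates every other strategy → strictly dominant.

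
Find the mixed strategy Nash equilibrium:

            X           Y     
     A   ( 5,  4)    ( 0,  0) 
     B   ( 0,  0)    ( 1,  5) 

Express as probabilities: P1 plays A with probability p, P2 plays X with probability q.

p = 0.5556, q = 0.1667

Work:
Find probabilities that make opponent indifferent:
P2 chooses q to make P1 indifferent between A and B
P1 chooses p to make P2 indifferent between X and Y
Mixed NE: P1 plays (A: 0.5556, B: 0.4444), P2 plays (X: 0.1667, Y: 0.8333)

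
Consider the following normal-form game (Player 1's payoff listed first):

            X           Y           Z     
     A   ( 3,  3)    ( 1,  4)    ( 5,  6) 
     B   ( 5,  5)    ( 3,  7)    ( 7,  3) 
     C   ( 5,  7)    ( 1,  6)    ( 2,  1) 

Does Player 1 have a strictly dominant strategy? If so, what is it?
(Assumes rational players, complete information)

No strictly dominant strategy exists for Player 1

Work:
A strategy strictly dominates another if it gives a strictly higher payoff against every opponent action. Compare each pair of P1's strategies column-by-column:
  A vs B: [3 vs 5, 1 vs 3, 5 vs 7] → A does not strictly dominate B (column X: 3 ≤ 5)
  A vs C: [3 vs 5, 1 vs 1, 5 vs 2] → A does not strictly dominate C (column X: 3 ≤ 5)
  B vs A: [5 vs 3, 3 vs 1, 7 vs 5] → B strictly dominates A
  B vs C: [5 vs 5, 3 vs 1, 7 vs 2] → B does not strictly dominate C (column X: 5 ≤ 5)
  C vs A: [5 vs 3, 1 vs 1, 2 vs 5] → C does not strictly dominate A (column Y: 1 ≤ 1)
  C vs B: [5 vs 5, 1 vs 3, 2 vs 7] → C does not strictly dominate B (column X: 5 ≤ 5)
No single strategy strictly dominates all others → no strictly dominant strategy.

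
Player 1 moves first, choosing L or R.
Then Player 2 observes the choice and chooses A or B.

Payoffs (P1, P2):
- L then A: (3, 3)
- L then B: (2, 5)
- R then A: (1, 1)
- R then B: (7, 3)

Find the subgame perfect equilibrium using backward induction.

P1 plays R, P2 plays B after L and B after R; Payoff (7, 3)

Work:
Backward induction:
After L: P2 chooses B → P1 gets 2
After R: P2 chooses B → P1 gets 7
P1 chooses R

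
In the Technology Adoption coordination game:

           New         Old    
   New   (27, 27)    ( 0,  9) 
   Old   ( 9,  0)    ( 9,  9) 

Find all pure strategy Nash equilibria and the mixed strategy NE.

Pure NE: (New, New) and (Old, Old); Mixed NE: p = 0.3333, q = 0.3333

Work:
Check pure NE:
(New, New): (27, 27) - no unilateral deviation beneficial
(Old, Old): (9, 9) - no unilateral deviation beneficial
Mixed NE: P1 plays New with p = 0.3333, P2 plays New with q = 0.3333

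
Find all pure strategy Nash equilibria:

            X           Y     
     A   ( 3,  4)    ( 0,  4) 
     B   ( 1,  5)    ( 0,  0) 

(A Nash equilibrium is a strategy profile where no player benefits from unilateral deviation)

Nash equilibrium: (A, X), (A, Y)

Work:
Best responses:
  P1 vs X: payoffs [3, 1] → best response A (payoff 3)
  P1 vs Y: payoffs [0, 0] → best response A/B (payoff 0)
  P2 vs A: payoffs [4, 4] → best response X/Y (payoff 4)
  P2 vs B: payoffs [5, 0] → best response X (payoff 5)
Mutual best responses: (A,X), (A,Y) → Nash equilibria.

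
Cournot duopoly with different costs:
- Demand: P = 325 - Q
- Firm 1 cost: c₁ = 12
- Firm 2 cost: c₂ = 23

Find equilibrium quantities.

q₁* = 108.0, q₂* = 97.0

Work:
Reaction: q₁ = (325 - 12 - q₂)/2
Reaction: q₂ = (325 - 23 - q₁)/2
Solve simultaneously:
q₁* = (325 - 2×12 + 23)/3 = 108.0
q₂* = (325 - 2×23 + 12)/3 = 97.0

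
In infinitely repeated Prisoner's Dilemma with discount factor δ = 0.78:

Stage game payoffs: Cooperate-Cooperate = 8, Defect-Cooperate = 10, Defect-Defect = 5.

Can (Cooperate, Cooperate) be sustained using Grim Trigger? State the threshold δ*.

δ* = 0.4; since δ = 0.78 ≥ 0.4, cooperation can be sustained

Work:
For Grim Trigger:
Cooperate forever: 8/(1-δ)
Defect then punished: 10 + 5·δ/(1-δ)
Need: 8/(1-δ) ≥ 10 + 5·δ/(1-δ)
Solving: δ ≥ (T-R)/(T-P) = (10-8)/(10-5) = 0.4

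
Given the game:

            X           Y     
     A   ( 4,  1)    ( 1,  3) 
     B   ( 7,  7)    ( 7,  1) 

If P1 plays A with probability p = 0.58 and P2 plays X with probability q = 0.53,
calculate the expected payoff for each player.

E[P1] = 4.4422, E[P2] = 2.8808

Work:
E[P1] = p·q·π₁(A,X) + p·(1-q)·π₁(A,Y) + (1-p)·q·π₁(B,X) + (1-p)·(1-q)·π₁(B,Y)
= 0.58·0.53·4 + 0.58·0.47·1 + 0.42·0.53·7 + 0.42·0.47·7
= 4.4422

E[P2] = 2.8808 (similar calculation)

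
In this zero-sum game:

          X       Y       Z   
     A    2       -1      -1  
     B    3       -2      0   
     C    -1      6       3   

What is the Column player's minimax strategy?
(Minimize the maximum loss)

Column should play X or Z (all achieve the minimum), value = 3

Work:
Column player minimizes Row's maximum payoff:
Column X: max payoff to Row = 3
Column Y: max payoff to Row = 6
Column Z: max payoff to Row = 3
Minimum is 3, achieved by columns X, Z (tied).
Each of X or Z is a minimax strategy.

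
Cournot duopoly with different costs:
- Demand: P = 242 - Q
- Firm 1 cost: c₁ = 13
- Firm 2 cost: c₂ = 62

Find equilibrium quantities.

q₁* = 92.67, q₂* = 43.67

Work:
Reaction: q₁ = (242 - 13 - q₂)/2
Reaction: q₂ = (242 - 62 - q₁)/2
Solve simultaneously:
q₁* = (242 - 2×13 + 62)/3 = 92.67
q₂* = (242 - 2×62 + 13)/3 = 43.67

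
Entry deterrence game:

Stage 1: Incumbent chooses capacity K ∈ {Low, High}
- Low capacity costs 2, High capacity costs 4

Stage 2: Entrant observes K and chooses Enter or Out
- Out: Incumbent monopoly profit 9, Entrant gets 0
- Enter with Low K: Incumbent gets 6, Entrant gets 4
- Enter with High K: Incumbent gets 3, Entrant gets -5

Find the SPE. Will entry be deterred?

SPE: (High, Enter|Low, Out|High); Entry deterred. Incumbent net profit = 5

Work:
After Low K: Entrant enters (4 > 0)
After High K: Entrant stays out (-5 < 0)
Incumbent: Low → 6−2=4, High → 9−4=5
Incumbent chooses High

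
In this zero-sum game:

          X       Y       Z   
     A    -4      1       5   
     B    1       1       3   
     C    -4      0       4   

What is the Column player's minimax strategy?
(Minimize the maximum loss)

Column should play X or Y (all achieve the minimum), value = 1

Work:
Column player minimizes Row's maximum payoff:
Column X: max payoff to Row = 1
Column Y: max payoff to Row = 1
Column Z: max payoff to Row = 5
Minimum is 1, achieved by columns X, Y (tied).
Each of X or Y is a minimax strategy.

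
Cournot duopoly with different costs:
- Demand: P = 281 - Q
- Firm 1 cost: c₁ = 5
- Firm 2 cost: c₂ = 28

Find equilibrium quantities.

q₁* = 99.67, q₂* = 76.67

Work:
Reaction: q₁ = (281 - 5 - q₂)/2
Reaction: q₂ = (281 - 28 - q₁)/2
Solve simultaneously:
q₁* = (281 - 2×5 + 28)/3 = 99.67
q₂* = (281 - 2×28 + 5)/3 = 76.67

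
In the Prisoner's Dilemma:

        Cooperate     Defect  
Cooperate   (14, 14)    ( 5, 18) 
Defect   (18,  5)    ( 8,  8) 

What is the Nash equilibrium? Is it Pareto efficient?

(Defect, Defect) is NE; not Pareto efficient

Work:
Defect dominates Cooperate for both players:
If P2 cooperates: Defect (18) > Cooperate (14)
If P2 defects: Defect (8) > Cooperate (5)
NE: (Defect, Defect) with payoff (8, 8)
But (Cooperate, Cooperate) = (14, 14) Pareto dominates (8, 8)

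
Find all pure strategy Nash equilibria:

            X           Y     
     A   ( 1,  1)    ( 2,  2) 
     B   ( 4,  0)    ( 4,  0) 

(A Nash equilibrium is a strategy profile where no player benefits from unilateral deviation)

Nash equilibrium: (B, X), (B, Y)

Work:
Best responses:
  P1 vs X: payoffs [1, 4] → best response B (payoff 4)
  P1 vs Y: payoffs [2, 4] → best response B (payoff 4)
  P2 vs A: payoffs [1, 2] → best response Y (payoff 2)
  P2 vs B: payoffs [0, 0] → best response X/Y (payoff 0)
Mutual best responses: (B,X), (B,Y) → Nash equilibria.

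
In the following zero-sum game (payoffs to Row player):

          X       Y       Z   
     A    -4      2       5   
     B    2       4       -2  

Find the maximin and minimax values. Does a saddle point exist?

Maximin = -2, Minimax = 2, Saddle: False

Work:
Row minimums: [-4, -2] → maximin = -2
Column maximums: [2, 4, 5] → minimax = 2
No saddle point (maximin ≠ minimax). Mixed strategy needed.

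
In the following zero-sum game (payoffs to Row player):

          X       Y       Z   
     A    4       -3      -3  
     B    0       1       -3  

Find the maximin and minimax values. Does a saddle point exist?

Maximin = -3, Minimax = -3, Saddle: True

Work:
Row minimums: [-3, -3] → maximin = -3
Column maximums: [4, 1, -3] → minimax = -3
Saddle point exists! Game value = -3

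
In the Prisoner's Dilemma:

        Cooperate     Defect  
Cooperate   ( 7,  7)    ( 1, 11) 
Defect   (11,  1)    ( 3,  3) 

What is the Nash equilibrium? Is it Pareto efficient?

(Defect, Defect) is NE; not Pareto efficient

Work:
Defect dominates Cooperate for both players:
If P2 cooperates: Defect (11) > Cooperate (7)
If P2 defects: Defect (3) > Cooperate (1)
NE: (Defect, Defect) with payoff (3, 3)
But (Cooperate, Cooperate) = (7, 7) Pareto dominates (3, 3)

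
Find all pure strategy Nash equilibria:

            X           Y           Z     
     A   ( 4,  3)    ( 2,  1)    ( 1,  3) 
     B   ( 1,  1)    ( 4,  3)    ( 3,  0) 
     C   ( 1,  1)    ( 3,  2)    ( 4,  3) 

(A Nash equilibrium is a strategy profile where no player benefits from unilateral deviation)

Nash equilibrium: (A, X), (B, Y), (C, Z)

Work:
Best responses:
  P1 vs X: payoffs [4, 1, 1] → best response A (payoff 4)
  P1 vs Y: payoffs [2, 4, 3] → best response B (payoff 4)
  P1 vs Z: payoffs [1, 3, 4] → best response C (payoff 4)
  P2 vs A: payoffs [3, 1, 3] → best response X/Z (payoff 3)
  P2 vs B: payoffs [1, 3, 0] → best response Y (payoff 3)
  P2 vs C: payoffs [1, 2, 3] → best response Z (payoff 3)
Mutual best responses: (A,X), (B,Y), (C,Z) → Nash equilibria.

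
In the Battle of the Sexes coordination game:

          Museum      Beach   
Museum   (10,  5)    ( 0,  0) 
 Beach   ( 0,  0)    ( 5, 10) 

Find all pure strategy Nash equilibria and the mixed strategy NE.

Pure NE: (Museum, Museum) and (Beach, Beach); Mixed NE: p = 0.6667, q = 0.3333

Work:
Check pure NE:
(Museum, Museum): (10, 5) - no unilateral deviation beneficial
(Beach, Beach): (5, 10) - no unilateral deviation beneficial
Mixed NE: P1 plays Museum with p = 0.6667, P2 plays Museum with q = 0.3333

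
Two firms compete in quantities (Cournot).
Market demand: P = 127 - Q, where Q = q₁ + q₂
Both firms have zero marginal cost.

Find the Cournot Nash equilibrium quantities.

q₁* = q₂* = 42.33; P* = 42.33

Work:
Profit: π_i = P·q_i = (a - q_i - q_j)·q_i
FOC: ∂π_i/∂q_i = a - 2q_i - q_j = 0
Reaction function: q_i = (127 - q_j)/2
Symmetry: q* = 127/3 = 42.33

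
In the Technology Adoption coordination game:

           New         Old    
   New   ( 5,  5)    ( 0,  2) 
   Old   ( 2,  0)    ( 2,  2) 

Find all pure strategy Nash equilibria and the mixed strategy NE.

Pure NE: (New, New) and (Old, Old); Mixed NE: p = 0.4, q = 0.4

Work:
Check pure NE:
(New, New): (5, 5) - no unilateral deviation beneficial
(Old, Old): (2, 2) - no unilateral deviation beneficial
Mixed NE: P1 plays New with p = 0.4, P2 plays New with q = 0.4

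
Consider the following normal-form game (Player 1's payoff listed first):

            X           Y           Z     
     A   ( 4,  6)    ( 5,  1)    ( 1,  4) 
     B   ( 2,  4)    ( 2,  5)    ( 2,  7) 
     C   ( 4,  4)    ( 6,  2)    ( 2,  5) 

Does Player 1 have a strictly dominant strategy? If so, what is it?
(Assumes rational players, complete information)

No strictly dominant strategy exists for Player 1

Work:
A strategy strictly dominates another if it gives a strictly higher payoff against every opponent action. Compare each pair of P1's strategies column-by-column:
  A vs B: [4 vs 2, 5 vs 2, 1 vs 2] → A does not strictly dominate B (column Z: 1 ≤ 2)
  A vs C: [4 vs 4, 5 vs 6, 1 vs 2] → A does not strictly dominate C (column X: 4 ≤ 4)
  B vs A: [2 vs 4, 2 vs 5, 2 vs 1] → B does not strictly dominate A (column X: 2 ≤ 4)
  B vs C: [2 vs 4, 2 vs 6, 2 vs 2] → B does not strictly dominate C (column X: 2 ≤ 4)
  C vs A: [4 vs 4, 6 vs 5, 2 vs 1] → C does not strictly dominate A (column X: 4 ≤ 4)
  C vs B: [4 vs 2, 6 vs 2, 2 vs 2] → C does not strictly dominate B (column Z: 2 ≤ 2)
No single strategy strictly dominates all others → no strictly dominant strategy.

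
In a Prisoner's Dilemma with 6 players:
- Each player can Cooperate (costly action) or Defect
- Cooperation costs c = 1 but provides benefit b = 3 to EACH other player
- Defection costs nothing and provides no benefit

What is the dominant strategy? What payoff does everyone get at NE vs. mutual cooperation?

Dominant: Defect; NE payoff = 0; Coop payoff = 14

Work:
Defect dominates (saves cost c = 1, benefit to others is external)
NE: All defect → everyone gets 0
If all cooperate: each receives (5)×3 - 1 = 14
Social dilemma: 14 > 0 but NE gives 0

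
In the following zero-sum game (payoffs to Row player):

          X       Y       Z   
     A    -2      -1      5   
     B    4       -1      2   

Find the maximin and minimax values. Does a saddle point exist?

Maximin = -1, Minimax = -1, Saddle: True

Work:
Row minimums: [-2, -1] → maximin = -1
Column maximums: [4, -1, 5] → minimax = -1
Saddle point exists! Game value = -1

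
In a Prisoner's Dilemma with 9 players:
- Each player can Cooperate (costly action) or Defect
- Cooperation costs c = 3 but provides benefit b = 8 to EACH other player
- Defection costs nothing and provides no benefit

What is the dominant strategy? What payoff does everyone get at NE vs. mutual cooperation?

Dominant: Defect; NE payoff = 0; Coop payoff = 61

Work:
Defect dominates (saves cost c = 3, benefit to others is external)
NE: All defect → everyone gets 0
If all cooperate: each receives (8)×8 - 3 = 61
Social dilemma: 61 > 0 but NE gives 0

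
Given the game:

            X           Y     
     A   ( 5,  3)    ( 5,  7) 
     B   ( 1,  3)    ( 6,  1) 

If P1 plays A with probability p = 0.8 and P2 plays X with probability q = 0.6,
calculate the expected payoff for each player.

E[P1] = 4.6, E[P2] = 4.12

Work:
E[P1] = p·q·π₁(A,X) + p·(1-q)·π₁(A,Y) + (1-p)·q·π₁(B,X) + (1-p)·(1-q)·π₁(B,Y)
= 0.8·0.6·5 + 0.8·0.4·5 + 0.2·0.6·1 + 0.2·0.4·6
= 4.6

E[P2] = 4.12 (similar calculation)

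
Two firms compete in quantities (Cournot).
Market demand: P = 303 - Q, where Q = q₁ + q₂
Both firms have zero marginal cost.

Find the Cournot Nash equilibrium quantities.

q₁* = q₂* = 101.0; P* = 101.0

Work:
Profit: π_i = P·q_i = (a - q_i - q_j)·q_i
FOC: ∂π_i/∂q_i = a - 2q_i - q_j = 0
Reaction function: q_i = (303 - q_j)/2
Symmetry: q* = 303/3 = 101.0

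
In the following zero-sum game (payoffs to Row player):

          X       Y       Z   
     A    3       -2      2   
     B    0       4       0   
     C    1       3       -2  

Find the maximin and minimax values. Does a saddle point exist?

Maximin = 0, Minimax = 2, Saddle: False

Work:
Row minimums: [-2, 0, -2] → maximin = 0
Column maximums: [3, 4, 2] → minimax = 2
No saddle point (maximin ≠ minimax). Mixed strategy needed.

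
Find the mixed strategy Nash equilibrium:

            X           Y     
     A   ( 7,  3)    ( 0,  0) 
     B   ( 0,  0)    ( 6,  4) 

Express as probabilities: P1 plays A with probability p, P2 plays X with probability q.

p = 0.5714, q = 0.4615

Work:
Find probabilities that make opponent indifferent:
P2 chooses q to make P1 indifferent between A and B
P1 chooses p to make P2 indifferent between X and Y
Mixed NE: P1 plays (A: 0.5714, B: 0.4286), P2 plays (X: 0.4615, Y: 0.5385)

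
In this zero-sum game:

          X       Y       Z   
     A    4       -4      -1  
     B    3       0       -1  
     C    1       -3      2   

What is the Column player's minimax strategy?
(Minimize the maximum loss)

Column should play Y, value = 0

Work:
Column player minimizes Row's maximum payoff:
Column X: max payoff to Row = 4
Column Y: max payoff to Row = 0
Column Z: max payoff to Row = 2
Minimum is 0, achieved by column Y.
Minimax strategy: Y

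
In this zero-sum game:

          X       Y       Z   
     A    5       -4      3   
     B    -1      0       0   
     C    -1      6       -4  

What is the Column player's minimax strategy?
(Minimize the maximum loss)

Column should play Z, value = 3

Work:
Column player minimizes Row's maximum payoff:
Column X: max payoff to Row = 5
Column Y: max payoff to Row = 6
Column Z: max payoff to Row = 3
Minimum is 3, achieved by column Z.
Minimax strategy: Z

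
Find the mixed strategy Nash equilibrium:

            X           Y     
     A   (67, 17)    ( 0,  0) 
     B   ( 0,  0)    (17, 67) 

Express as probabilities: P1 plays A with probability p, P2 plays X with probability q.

p = 0.7976, q = 0.2024

Work:
Find probabilities that make opponent indifferent:
P2 chooses q to make P1 indifferent between A and B
P1 chooses p to make P2 indifferent between X and Y
Mixed NE: P1 plays (A: 0.7976, B: 0.2024), P2 plays (X: 0.2024, Y: 0.7976)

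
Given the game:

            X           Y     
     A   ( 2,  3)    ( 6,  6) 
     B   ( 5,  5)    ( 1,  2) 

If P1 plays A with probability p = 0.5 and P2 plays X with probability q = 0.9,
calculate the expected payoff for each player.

E[P1] = 3.5, E[P2] = 4.0

Work:
E[P1] = p·q·π₁(A,X) + p·(1-q)·π₁(A,Y) + (1-p)·q·π₁(B,X) + (1-p)·(1-q)·π₁(B,Y)
= 0.5·0.9·2 + 0.5·0.1·6 + 0.5·0.9·5 + 0.5·0.1·1
= 3.5

E[P2] = 4.0 (similar calculation)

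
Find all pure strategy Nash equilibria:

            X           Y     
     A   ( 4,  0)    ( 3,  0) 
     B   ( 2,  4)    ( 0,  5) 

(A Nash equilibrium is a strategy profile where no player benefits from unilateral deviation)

Nash equilibrium: (A, X), (A, Y)

Work:
Best responses:
  P1 vs X: payoffs [4, 2] → best response A (payoff 4)
  P1 vs Y: payoffs [3, 0] → best response A (payoff 3)
  P2 vs A: payoffs [0, 0] → best response X/Y (payoff 0)
  P2 vs B: payoffs [4, 5] → best response Y (payoff 5)
Mutual best responses: (A,X), (A,Y) → Nash equilibria.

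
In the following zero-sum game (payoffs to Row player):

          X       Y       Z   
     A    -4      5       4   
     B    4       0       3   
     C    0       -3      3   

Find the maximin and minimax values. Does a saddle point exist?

Maximin = 0, Minimax = 4, Saddle: False

Work:
Row minimums: [-4, 0, -3] → maximin = 0
Column maximums: [4, 5, 4] → minimax = 4
No saddle point (maximin ≠ minimax). Mixed strategy needed.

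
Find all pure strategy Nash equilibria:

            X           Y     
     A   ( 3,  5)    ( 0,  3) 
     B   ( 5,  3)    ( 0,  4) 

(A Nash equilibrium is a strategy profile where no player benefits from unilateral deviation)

Nash equilibrium: (B, Y)

Work:
Best responses:
  P1 vs X: payoffs [3, 5] → best response B (payoff 5)
  P1 vs Y: payoffs [0, 0] → best response A/B (payoff 0)
  P2 vs A: payoffs [5, 3] → best response X (payoff 5)
  P2 vs B: payoffs [3, 4] → best response Y (payoff 4)
Mutual best responses: (B,Y) → Nash equilibria.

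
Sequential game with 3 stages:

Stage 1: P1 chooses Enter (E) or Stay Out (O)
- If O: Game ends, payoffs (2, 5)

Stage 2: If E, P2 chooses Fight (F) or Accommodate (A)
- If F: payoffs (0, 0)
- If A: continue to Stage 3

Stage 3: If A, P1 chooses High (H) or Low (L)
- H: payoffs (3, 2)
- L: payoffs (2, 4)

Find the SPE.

SPE: (E, A, H); Outcome (3, 2)

Work:
Stage 3: P1 chooses H (3 vs 2)
Stage 2: P2: F->0, A->2 (anticipating H). Choose A
Stage 1: P1: O->2, E->3 (anticipating A, H). Choose E
SPE path: E -> A -> H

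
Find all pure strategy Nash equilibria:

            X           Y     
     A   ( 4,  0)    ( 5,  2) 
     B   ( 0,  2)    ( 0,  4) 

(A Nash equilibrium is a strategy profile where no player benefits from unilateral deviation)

Nash equilibrium: (A, Y)

Work:
Best responses:
  P1 vs X: payoffs [4, 0] → best response A (payoff 4)
  P1 vs Y: payoffs [5, 0] → best response A (payoff 5)
  P2 vs A: payoffs [0, 2] → best response Y (payoff 2)
  P2 vs B: payoffs [2, 4] → best response Y (payoff 4)
Mutual best responses: (A,Y) → Nash equilibria.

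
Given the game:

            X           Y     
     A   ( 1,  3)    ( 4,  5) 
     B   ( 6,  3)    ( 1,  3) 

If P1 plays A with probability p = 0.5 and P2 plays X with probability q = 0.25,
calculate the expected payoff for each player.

E[P1] = 2.75, E[P2] = 3.75

Work:
E[P1] = p·q·π₁(A,X) + p·(1-q)·π₁(A,Y) + (1-p)·q·π₁(B,X) + (1-p)·(1-q)·π₁(B,Y)
= 0.5·0.25·1 + 0.5·0.75·4 + 0.5·0.25·6 + 0.5·0.75·1
= 2.75

E[P2] = 3.75 (similar calculation)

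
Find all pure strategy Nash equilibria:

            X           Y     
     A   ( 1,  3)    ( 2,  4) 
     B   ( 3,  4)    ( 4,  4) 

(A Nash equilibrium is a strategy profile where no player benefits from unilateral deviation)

Nash equilibrium: (B, X), (B, Y)

Work:
Best responses:
  P1 vs X: payoffs [1, 3] → best response B (payoff 3)
  P1 vs Y: payoffs [2, 4] → best response B (payoff 4)
  P2 vs A: payoffs [3, 4] → best response Y (payoff 4)
  P2 vs B: payoffs [4, 4] → best response X/Y (payoff 4)
Mutual best responses: (B,X), (B,Y) → Nash equilibria.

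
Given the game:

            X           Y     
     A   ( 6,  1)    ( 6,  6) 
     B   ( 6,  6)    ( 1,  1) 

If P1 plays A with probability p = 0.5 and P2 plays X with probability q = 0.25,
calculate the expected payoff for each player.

E[P1] = 4.125, E[P2] = 3.5

Work:
E[P1] = p·q·π₁(A,X) + p·(1-q)·π₁(A,Y) + (1-p)·q·π₁(B,X) + (1-p)·(1-q)·π₁(B,Y)
= 0.5·0.25·6 + 0.5·0.75·6 + 0.5·0.25·6 + 0.5·0.75·1
= 4.125

E[P2] = 3.5 (similar calculation)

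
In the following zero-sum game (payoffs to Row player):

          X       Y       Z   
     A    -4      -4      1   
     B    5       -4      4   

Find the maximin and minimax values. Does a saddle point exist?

Maximin = -4, Minimax = -4, Saddle: True

Work:
Row minimums: [-4, -4] → maximin = -4
Column maximums: [5, -4, 4] → minimax = -4
Saddle point exists! Game value = -4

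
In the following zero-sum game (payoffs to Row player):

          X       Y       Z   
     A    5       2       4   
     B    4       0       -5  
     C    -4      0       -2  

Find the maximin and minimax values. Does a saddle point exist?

Maximin = 2, Minimax = 2, Saddle: True

Work:
Row minimums: [2, -5, -4] → maximin = 2
Column maximums: [5, 2, 4] → minimax = 2
Saddle point exists! Game value = 2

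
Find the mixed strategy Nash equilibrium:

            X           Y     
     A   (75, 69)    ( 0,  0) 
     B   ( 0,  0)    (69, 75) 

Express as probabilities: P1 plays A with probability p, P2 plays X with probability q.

p = 0.5208, q = 0.4792

Work:
Find probabilities that make opponent indifferent:
P2 chooses q to make P1 indifferent between A and B
P1 chooses p to make P2 indifferent between X and Y
Mixed NE: P1 plays (A: 0.5208, B: 0.4792), P2 plays (X: 0.4792, Y: 0.5208)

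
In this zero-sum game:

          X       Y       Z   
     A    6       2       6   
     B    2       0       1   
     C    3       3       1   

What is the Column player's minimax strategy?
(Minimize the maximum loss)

Column should play Y, value = 3

Work:
Column player minimizes Row's maximum payoff:
Column X: max payoff to Row = 6
Column Y: max payoff to Row = 3
Column Z: max payoff to Row = 6
Minimum is 3, achieved by column Y.
Minimax strategy: Y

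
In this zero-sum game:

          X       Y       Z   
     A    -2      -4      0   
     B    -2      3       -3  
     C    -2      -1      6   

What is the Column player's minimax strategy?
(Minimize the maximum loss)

Column should play X, value = -2

Work:
Column player minimizes Row's maximum payoff:
Column X: max payoff to Row = -2
Column Y: max payoff to Row = 3
Column Z: max payoff to Row = 6
Minimum is -2, achieved by column X.
Minimax strategy: X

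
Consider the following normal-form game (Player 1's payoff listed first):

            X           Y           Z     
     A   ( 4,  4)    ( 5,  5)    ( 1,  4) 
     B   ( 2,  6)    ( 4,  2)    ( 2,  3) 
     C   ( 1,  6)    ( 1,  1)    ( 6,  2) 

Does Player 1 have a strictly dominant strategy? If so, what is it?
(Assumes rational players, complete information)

No strictly dominant strategy exists for Player 1

Work:
A strategy strictly dominates another if it gives a strictly higher payoff against every opponent action. Compare each pair of P1's strategies column-by-column:
  A vs B: [4 vs 2, 5 vs 4, 1 vs 2] → A does not strictly dominate B (column Z: 1 ≤ 2)
  A vs C: [4 vs 1, 5 vs 1, 1 vs 6] → A does not strictly dominate C (column Z: 1 ≤ 6)
  B vs A: [2 vs 4, 4 vs 5, 2 vs 1] → B does not strictly dominate A (column X: 2 ≤ 4)
  B vs C: [2 vs 1, 4 vs 1, 2 vs 6] → B does not strictly dominate C (column Z: 2 ≤ 6)
  C vs A: [1 vs 4, 1 vs 5, 6 vs 1] → C does not strictly dominate A (column X: 1 ≤ 4)
  C vs B: [1 vs 2, 1 vs 4, 6 vs 2] → C does not strictly dominate B (column X: 1 ≤ 2)
No single strategy strictly dominates all others → no strictly dominant strategy.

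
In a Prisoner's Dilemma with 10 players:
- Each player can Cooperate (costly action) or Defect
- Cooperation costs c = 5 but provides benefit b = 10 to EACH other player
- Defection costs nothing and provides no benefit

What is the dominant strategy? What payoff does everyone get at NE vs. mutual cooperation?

Dominant: Defect; NE payoff = 0; Coop payoff = 85

Work:
Defect dominates (saves cost c = 5, benefit to others is external)
NE: All defect → everyone gets 0
If all cooperate: each receives (9)×10 - 5 = 85
Social dilemma: 85 > 0 but NE gives 0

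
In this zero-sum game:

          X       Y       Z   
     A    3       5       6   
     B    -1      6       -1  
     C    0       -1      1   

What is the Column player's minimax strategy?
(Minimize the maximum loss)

Column should play X, value = 3

Work:
Column player minimizes Row's maximum payoff:
Column X: max payoff to Row = 3
Column Y: max payoff to Row = 6
Column Z: max payoff to Row = 6
Minimum is 3, achieved by column X.
Minimax strategy: X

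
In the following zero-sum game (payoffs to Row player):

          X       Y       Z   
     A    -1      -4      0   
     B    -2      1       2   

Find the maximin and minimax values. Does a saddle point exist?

Maximin = -2, Minimax = -1, Saddle: False

Work:
Row minimums: [-4, -2] → maximin = -2
Column maximums: [-1, 1, 2] → minimax = -1
No saddle point (maximin ≠ minimax). Mixed strategy needed.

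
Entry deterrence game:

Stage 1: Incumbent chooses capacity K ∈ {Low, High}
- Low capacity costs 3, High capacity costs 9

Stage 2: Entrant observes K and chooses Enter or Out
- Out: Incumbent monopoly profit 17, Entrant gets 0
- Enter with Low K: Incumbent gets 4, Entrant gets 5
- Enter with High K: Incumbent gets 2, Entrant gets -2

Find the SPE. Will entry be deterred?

SPE: (High, Enter|Low, Out|High); Entry deterred. Incumbent net profit = 8

Work:
After Low K: Entrant enters (5 > 0)
After High K: Entrant stays out (-2 < 0)
Incumbent: Low → 4−3=1, High → 17−9=8
Incumbent chooses High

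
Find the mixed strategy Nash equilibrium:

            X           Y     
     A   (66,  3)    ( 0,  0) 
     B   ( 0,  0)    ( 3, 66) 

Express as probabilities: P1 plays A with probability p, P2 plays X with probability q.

p = 0.9565, q = 0.0435

Work:
Find probabilities that make opponent indifferent:
P2 chooses q to make P1 indifferent between A and B
P1 chooses p to make P2 indifferent between X and Y
Mixed NE: P1 plays (A: 0.9565, B: 0.0435), P2 plays (X: 0.0435, Y: 0.9565)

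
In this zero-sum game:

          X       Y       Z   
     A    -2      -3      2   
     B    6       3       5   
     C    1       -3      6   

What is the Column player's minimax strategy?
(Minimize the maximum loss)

Column should play Y, value = 3

Work:
Column player minimizes Row's maximum payoff:
Column X: max payoff to Row = 6
Column Y: max payoff to Row = 3
Column Z: max payoff to Row = 6
Minimum is 3, achieved by column Y.
Minimax strategy: Y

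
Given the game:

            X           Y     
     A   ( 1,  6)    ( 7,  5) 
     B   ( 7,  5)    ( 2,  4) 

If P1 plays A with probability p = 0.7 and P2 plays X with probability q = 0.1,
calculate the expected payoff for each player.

E[P1] = 5.23, E[P2] = 4.8

Work:
E[P1] = p·q·π₁(A,X) + p·(1-q)·π₁(A,Y) + (1-p)·q·π₁(B,X) + (1-p)·(1-q)·π₁(B,Y)
= 0.7·0.1·1 + 0.7·0.9·7 + 0.3·0.1·7 + 0.3·0.9·2
= 5.23

E[P2] = 4.8 (similar calculation)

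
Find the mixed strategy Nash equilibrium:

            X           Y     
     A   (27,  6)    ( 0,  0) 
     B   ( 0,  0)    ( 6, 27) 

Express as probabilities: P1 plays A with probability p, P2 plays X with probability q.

p = 0.8182, q = 0.1818

Work:
Find probabilities that make opponent indifferent:
P2 chooses q to make P1 indifferent between A and B
P1 chooses p to make P2 indifferent between X and Y
Mixed NE: P1 plays (A: 0.8182, B: 0.1818), P2 plays (X: 0.1818, Y: 0.8182)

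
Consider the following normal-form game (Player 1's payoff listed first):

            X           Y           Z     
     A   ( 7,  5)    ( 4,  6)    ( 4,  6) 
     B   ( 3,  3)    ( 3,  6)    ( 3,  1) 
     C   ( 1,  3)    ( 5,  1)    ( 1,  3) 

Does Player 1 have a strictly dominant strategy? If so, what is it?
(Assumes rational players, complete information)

No strictly dominant strategy exists for Player 1

Work:
A strategy strictly dominates another if it gives a strictly higher payoff against every opponent action. Compare each pair of P1's strategies column-by-column:
  A vs B: [7 vs 3, 4 vs 3, 4 vs 3] → A strictly dominates B
  A vs C: [7 vs 1, 4 vs 5, 4 vs 1] → A does not strictly dominate C (column Y: 4 ≤ 5)
  B vs A: [3 vs 7, 3 vs 4, 3 vs 4] → B does not strictly dominate A (column X: 3 ≤ 7)
  B vs C: [3 vs 1, 3 vs 5, 3 vs 1] → B does not strictly dominate C (column Y: 3 ≤ 5)
  C vs A: [1 vs 7, 5 vs 4, 1 vs 4] → C does not strictly dominate A (column X: 1 ≤ 7)
  C vs B: [1 vs 3, 5 vs 3, 1 vs 3] → C does not strictly dominate B (column X: 1 ≤ 3)
No single strategy strictly dominates all others → no strictly dominant strategy.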